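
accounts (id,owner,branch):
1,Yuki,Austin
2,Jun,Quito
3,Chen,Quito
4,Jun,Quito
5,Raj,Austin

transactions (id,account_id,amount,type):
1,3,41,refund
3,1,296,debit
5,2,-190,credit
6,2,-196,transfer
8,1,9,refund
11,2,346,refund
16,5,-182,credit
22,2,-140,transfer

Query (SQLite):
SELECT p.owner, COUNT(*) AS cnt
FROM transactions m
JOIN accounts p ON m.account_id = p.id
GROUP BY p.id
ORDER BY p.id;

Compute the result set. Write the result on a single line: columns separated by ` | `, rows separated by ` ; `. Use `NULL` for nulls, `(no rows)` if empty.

Yuki | 2 ; Jun | 4 ; Chen | 1 ; Raj | 1

Join each transactions row to its accounts via account_id.
Group joined rows by accounts.id; compute COUNT(*) per group.
  1: ids {3, 8} → COUNT(*)=2
  2: ids {5, 6, 11, 22} → COUNT(*)=4
  3: ids {1} → COUNT(*)=1
  5: ids {16} → COUNT(*)=1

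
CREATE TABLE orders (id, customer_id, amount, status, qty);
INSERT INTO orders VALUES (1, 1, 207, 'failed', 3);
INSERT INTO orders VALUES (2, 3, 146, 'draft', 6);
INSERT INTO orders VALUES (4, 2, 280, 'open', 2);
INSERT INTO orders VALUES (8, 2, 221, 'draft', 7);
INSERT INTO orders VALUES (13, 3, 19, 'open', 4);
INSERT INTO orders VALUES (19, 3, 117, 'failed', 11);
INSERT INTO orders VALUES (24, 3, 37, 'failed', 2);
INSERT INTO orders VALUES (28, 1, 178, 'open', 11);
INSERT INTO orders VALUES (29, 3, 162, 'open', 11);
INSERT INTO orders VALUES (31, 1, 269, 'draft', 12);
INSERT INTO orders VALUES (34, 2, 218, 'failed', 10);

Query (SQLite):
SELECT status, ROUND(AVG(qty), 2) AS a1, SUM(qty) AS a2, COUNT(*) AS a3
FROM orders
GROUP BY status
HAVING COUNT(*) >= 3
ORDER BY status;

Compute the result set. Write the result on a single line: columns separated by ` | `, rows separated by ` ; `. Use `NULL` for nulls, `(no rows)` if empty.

draft | 8.33 | 25 | 3 ; failed | 6.5 | 26 | 4 ; open | 7 | 28 | 4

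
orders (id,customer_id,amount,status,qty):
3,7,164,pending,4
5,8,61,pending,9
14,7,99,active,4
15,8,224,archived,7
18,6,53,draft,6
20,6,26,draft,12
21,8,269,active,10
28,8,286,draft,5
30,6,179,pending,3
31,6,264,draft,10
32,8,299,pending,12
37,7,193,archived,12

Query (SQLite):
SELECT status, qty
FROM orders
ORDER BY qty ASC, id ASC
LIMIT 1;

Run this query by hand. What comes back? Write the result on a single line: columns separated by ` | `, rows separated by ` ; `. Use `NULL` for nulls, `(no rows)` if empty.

pending | 3

Sort by qty asc, tiebreak id asc: (3, id=30), (4, id=3), (4, id=14), (5, id=28) …. Take first 1.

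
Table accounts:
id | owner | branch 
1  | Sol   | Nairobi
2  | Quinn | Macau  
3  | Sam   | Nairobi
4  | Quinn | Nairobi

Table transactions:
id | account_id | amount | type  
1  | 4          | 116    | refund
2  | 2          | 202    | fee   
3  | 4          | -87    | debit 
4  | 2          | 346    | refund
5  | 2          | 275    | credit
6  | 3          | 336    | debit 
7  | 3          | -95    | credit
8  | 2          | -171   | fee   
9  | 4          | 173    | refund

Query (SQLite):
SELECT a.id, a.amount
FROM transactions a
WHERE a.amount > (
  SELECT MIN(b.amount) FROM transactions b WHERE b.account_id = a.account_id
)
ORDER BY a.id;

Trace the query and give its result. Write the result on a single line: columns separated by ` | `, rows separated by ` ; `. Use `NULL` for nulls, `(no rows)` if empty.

For each transactions row a, compute MIN(amount) over rows sharing a.account_id.
Keep row a if a.amount > that per-group MIN.
  account_id=2: MIN(amount) = -171
  account_id=3: MIN(amount) = -95
  account_id=4: MIN(amount) = -87

1 | 116 ; 2 | 202 ; 4 | 346 ; 5 | 275 ; 6 | 336 ; 9 | 173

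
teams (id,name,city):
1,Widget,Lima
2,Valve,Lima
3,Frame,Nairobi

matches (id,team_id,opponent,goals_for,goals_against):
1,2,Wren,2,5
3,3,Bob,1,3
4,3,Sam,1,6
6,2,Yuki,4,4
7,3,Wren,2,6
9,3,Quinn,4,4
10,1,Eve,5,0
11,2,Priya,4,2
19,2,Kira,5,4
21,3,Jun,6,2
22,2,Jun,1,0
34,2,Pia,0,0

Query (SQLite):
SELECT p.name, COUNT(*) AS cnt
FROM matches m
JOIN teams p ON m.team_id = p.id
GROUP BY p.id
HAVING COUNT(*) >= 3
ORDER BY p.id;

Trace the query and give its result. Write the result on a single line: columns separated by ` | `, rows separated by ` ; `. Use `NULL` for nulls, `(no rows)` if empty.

Join each matches row to its teams via team_id.
Group joined rows by teams.id; compute COUNT(*) per group.
HAVING: keep groups with count ≥ 3.
  1: ids {10} → COUNT(*)=1
  2: ids {1, 6, 11, 19, 22, 34} → COUNT(*)=6
  3: ids {3, 4, 7, 9, 21} → COUNT(*)=5

Valve | 6 ; Frame | 5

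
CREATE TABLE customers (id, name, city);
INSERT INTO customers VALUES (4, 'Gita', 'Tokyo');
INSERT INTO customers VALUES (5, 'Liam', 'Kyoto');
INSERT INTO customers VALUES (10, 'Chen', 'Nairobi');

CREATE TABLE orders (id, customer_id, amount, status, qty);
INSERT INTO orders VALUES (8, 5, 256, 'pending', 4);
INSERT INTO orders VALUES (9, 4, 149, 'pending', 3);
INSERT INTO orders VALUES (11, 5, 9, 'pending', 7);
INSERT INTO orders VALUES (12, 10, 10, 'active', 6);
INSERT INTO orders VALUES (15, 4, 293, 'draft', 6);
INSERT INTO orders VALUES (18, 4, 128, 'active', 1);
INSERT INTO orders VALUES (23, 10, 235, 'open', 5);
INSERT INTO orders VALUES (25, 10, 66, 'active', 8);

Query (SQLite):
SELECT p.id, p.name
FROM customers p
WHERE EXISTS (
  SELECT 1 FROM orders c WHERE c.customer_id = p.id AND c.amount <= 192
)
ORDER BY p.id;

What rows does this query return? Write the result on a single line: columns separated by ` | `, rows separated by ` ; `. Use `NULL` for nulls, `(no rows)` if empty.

4 | Gita ; 5 | Liam ; 10 | Chen

For each customers row, check whether any orders with matching customer_id has amount <= 192.
Keep rows where that is true.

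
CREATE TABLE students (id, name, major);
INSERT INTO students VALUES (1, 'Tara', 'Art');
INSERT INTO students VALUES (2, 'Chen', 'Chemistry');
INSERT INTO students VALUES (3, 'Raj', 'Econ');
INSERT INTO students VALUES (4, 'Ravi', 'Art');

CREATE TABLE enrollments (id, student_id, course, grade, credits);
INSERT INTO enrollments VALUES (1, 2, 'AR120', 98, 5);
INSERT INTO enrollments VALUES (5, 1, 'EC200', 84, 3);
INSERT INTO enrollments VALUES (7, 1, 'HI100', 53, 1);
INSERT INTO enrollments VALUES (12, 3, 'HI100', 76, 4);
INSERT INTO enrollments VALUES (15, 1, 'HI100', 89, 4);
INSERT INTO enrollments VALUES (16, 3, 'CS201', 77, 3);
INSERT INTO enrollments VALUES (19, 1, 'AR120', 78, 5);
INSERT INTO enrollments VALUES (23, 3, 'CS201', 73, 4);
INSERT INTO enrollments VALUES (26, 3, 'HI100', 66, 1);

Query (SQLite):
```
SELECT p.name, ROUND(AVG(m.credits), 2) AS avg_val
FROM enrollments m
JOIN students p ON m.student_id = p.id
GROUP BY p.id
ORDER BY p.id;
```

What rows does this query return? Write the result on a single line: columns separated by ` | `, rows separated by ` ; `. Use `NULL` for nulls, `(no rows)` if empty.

Join each enrollments row to its students via student_id.
Group joined rows by students.id; compute ROUND(AVG(m.credits), 2) per group.
  1: ids {5, 7, 15, 19} → ROUND(AVG(m.credits), 2)=3.25
  2: ids {1} → ROUND(AVG(m.credits), 2)=5
  3: ids {12, 16, 23, 26} → ROUND(AVG(m.credits), 2)=3

Tara | 3.25 ; Chen | 5 ; Raj | 3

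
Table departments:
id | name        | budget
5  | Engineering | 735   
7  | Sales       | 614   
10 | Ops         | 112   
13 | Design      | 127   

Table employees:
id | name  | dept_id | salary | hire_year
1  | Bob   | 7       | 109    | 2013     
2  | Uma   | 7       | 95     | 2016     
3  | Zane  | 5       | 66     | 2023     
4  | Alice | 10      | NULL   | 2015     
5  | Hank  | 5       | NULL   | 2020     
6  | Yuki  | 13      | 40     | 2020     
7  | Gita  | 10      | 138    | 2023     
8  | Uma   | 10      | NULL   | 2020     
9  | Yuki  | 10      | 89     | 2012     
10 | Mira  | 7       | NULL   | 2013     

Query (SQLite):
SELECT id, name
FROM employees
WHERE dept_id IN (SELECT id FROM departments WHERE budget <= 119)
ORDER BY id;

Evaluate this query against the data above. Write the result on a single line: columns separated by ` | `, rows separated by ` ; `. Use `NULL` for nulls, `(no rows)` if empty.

Inner query: departments.id where budget <= 119.
Outer: keep employees rows whose dept_id is in that set.
Inner query → {10}

4 | Alice ; 7 | Gita ; 8 | Uma ; 9 | Yuki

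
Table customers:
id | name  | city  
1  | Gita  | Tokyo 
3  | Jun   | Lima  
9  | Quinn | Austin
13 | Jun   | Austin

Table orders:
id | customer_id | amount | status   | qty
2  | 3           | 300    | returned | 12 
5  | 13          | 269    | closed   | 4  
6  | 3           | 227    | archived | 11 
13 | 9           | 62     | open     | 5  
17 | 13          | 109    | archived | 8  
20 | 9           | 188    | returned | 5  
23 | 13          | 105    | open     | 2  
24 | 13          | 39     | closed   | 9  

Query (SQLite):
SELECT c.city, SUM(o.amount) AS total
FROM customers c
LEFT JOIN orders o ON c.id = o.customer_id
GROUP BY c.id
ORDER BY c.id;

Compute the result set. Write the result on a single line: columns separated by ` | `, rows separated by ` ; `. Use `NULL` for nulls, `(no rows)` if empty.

Tokyo | NULL ; Lima | 527 ; Austin | 250 ; Austin | 522

LEFT JOIN keeps every customers row; unmatched ones get NULL for orders columns.
Group by customers.id and compute SUM(o.amount). SUM over an all-NULL group is NULL.
  1: ids {—} → SUM(o.amount)=NULL
  3: ids {2, 6} → SUM(o.amount)=527
  9: ids {13, 20} → SUM(o.amount)=250
  13: ids {5, 17, 23, 24} → SUM(o.amount)=522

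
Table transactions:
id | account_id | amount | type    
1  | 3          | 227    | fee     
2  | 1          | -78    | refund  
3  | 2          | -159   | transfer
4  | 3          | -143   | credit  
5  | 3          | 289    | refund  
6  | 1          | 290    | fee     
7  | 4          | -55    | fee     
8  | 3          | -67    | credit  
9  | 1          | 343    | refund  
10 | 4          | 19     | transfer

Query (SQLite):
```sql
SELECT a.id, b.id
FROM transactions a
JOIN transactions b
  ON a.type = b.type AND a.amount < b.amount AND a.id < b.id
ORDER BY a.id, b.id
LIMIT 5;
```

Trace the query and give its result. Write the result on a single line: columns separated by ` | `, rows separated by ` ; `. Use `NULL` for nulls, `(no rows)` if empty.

1 | 6 ; 2 | 5 ; 2 | 9 ; 3 | 10 ; 4 | 8

Pairs (a,b) with same type, a.amount < b.amount, a.id < b.id.
type groups: credit:{4,8} fee:{1,6,7} refund:{2,5,9} transfer:{3,10}
Ordered by (a.id, b.id); first 5.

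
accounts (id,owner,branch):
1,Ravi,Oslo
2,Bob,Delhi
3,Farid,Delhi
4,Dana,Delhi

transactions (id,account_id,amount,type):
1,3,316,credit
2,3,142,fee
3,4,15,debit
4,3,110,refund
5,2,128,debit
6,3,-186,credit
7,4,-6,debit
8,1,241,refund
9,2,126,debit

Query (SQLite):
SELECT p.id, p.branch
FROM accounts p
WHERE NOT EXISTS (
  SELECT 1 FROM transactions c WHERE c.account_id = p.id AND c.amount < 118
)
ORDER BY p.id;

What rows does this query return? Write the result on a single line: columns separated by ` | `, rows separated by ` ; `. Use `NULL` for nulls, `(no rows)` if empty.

1 | Oslo ; 2 | Delhi

For each accounts row, check whether any transactions with matching account_id has amount < 118.
Keep rows where that is false.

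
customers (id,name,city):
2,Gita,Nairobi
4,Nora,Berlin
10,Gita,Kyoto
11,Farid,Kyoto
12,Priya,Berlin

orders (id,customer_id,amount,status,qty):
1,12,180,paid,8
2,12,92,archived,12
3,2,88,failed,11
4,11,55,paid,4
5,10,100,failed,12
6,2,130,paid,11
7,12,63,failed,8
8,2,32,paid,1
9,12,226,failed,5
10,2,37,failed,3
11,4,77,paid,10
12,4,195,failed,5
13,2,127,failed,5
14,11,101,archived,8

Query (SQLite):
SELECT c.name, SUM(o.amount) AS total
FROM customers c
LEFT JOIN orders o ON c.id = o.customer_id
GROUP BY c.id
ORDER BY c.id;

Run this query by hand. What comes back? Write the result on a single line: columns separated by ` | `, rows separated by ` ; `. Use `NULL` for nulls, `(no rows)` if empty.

Gita | 414 ; Nora | 272 ; Gita | 100 ; Farid | 156 ; Priya | 561

LEFT JOIN keeps every customers row; unmatched ones get NULL for orders columns.
Group by customers.id and compute SUM(o.amount). SUM over an all-NULL group is NULL.
  2: ids {3, 6, 8, 10, 13} → SUM(o.amount)=414
  4: ids {11, 12} → SUM(o.amount)=272
  10: ids {5} → SUM(o.amount)=100
  11: ids {4, 14} → SUM(o.amount)=156
  12: ids {1, 2, 7, 9} → SUM(o.amount)=561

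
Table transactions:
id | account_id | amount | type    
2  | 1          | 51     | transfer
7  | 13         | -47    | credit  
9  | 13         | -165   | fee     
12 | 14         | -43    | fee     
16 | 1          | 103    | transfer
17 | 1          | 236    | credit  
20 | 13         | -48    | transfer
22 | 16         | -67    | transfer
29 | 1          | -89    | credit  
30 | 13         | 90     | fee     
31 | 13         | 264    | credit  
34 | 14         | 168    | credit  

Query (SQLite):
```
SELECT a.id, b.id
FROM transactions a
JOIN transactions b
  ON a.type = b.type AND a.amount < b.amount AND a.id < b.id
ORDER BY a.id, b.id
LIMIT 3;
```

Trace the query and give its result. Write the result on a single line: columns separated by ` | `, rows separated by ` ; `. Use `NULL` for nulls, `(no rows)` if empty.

2 | 16 ; 7 | 17 ; 7 | 31

Pairs (a,b) with same type, a.amount < b.amount, a.id < b.id.
type groups: credit:{7,17,29,31,34} fee:{9,12,30} transfer:{2,16,20,22}
Ordered by (a.id, b.id); first 3.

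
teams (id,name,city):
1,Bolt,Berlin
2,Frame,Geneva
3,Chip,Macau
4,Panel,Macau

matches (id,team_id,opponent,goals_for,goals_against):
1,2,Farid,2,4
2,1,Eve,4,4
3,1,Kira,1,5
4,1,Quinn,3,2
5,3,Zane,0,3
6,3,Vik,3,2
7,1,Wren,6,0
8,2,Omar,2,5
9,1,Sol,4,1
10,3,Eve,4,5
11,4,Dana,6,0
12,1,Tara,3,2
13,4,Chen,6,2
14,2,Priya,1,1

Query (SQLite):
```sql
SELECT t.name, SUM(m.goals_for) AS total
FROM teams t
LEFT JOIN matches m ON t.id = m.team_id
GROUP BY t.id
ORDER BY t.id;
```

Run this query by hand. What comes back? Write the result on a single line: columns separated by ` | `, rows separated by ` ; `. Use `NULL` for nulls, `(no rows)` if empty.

LEFT JOIN keeps every teams row; unmatched ones get NULL for matches columns.
Group by teams.id and compute SUM(m.goals_for). SUM over an all-NULL group is NULL.
  1: ids {2, 3, 4, 7, 9, 12} → SUM(m.goals_for)=21
  2: ids {1, 8, 14} → SUM(m.goals_for)=5
  3: ids {5, 6, 10} → SUM(m.goals_for)=7
  4: ids {11, 13} → SUM(m.goals_for)=12

Bolt | 21 ; Frame | 5 ; Chip | 7 ; Panel | 12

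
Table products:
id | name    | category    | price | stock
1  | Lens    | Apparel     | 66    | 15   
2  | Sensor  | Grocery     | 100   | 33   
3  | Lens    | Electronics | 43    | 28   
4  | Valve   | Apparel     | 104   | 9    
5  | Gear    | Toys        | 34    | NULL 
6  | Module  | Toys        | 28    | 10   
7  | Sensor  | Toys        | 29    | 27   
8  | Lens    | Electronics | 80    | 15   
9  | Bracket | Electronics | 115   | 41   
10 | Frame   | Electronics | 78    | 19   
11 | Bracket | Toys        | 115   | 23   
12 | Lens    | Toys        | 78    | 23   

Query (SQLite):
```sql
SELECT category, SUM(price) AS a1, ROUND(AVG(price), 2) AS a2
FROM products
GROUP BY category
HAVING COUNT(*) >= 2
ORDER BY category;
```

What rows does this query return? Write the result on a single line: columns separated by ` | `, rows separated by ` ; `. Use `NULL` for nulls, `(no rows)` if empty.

Group products by category.
Per group compute: SUM(price), ROUND(AVG(price), 2).
HAVING: drop groups with fewer than 2 rows.
  Apparel: ids {1, 4} → SUM(price)=170, ROUND(AVG(price), 2)=85
  Electronics: ids {3, 8, 9, 10} → SUM(price)=316, ROUND(AVG(price), 2)=79
  Grocery: ids {2} → SUM(price)=100, ROUND(AVG(price), 2)=100
  Toys: ids {5, 6, 7, 11, 12} → SUM(price)=284, ROUND(AVG(price), 2)=56.8

Apparel | 170 | 85 ; Electronics | 316 | 79 ; Toys | 284 | 56.8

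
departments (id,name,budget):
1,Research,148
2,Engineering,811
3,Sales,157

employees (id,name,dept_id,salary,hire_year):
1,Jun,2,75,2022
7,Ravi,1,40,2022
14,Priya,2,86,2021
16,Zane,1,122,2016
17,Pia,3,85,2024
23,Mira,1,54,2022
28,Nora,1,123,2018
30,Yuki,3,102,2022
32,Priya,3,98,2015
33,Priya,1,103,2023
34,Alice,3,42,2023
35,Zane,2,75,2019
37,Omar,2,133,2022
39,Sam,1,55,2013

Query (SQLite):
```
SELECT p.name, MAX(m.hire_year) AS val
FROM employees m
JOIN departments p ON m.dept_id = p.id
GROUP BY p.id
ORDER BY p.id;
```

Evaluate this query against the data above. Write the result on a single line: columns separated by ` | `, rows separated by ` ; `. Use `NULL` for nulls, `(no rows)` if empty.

Join each employees row to its departments via dept_id.
Group joined rows by departments.id; compute MAX(m.hire_year) per group.
  1: ids {7, 16, 23, 28, 33, 39} → MAX(m.hire_year)=2023
  2: ids {1, 14, 35, 37} → MAX(m.hire_year)=2022
  3: ids {17, 30, 32, 34} → MAX(m.hire_year)=2024

Research | 2023 ; Engineering | 2022 ; Sales | 2024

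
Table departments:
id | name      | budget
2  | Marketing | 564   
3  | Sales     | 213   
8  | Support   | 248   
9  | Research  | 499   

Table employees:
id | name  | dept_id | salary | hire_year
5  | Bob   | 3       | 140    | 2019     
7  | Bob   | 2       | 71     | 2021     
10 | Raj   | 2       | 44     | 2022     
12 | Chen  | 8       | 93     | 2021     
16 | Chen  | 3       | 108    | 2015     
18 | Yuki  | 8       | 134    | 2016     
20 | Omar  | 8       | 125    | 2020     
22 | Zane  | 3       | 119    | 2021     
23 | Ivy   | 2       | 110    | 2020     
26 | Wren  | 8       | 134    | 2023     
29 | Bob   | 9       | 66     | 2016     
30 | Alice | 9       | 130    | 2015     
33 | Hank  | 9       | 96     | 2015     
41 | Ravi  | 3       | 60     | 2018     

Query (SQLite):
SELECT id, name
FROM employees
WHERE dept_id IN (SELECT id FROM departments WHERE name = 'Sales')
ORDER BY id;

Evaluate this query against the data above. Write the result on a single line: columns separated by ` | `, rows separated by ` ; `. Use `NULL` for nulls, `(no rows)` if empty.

Inner query: departments.id where name = 'Sales'.
Outer: keep employees rows whose dept_id is in that set.
Inner query → {3}

5 | Bob ; 16 | Chen ; 22 | Zane ; 41 | Ravi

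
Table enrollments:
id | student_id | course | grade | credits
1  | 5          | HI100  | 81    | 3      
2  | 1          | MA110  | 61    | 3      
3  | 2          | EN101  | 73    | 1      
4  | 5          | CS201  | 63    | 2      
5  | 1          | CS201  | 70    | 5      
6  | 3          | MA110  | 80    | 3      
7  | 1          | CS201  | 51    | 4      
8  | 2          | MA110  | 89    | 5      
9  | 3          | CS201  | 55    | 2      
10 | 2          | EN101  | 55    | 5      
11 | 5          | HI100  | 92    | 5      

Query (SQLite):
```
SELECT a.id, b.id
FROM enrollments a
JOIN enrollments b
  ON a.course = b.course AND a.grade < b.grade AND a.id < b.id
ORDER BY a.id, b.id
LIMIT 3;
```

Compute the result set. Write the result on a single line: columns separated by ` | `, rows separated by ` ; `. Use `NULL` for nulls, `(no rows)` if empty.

Pairs (a,b) with same course, a.grade < b.grade, a.id < b.id.
course groups: CS201:{4,5,7,9} EN101:{3,10} HI100:{1,11} MA110:{2,6,8}
Ordered by (a.id, b.id); first 3.

1 | 11 ; 2 | 6 ; 2 | 8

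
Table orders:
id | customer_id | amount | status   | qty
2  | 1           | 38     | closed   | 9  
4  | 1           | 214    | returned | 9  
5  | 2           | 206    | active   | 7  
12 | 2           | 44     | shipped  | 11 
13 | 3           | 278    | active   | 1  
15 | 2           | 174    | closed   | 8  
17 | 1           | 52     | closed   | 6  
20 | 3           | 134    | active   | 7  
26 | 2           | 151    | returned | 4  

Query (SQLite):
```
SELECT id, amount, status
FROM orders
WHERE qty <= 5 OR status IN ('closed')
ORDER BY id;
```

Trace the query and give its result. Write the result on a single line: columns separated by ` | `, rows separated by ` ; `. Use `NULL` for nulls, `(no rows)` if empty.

qty <= 5: ids {13, 26}
status IN ('closed'): ids {2, 15, 17}
Combine with OR.

2 | 38 | closed ; 13 | 278 | active ; 15 | 174 | closed ; 17 | 52 | closed ; 26 | 151 | returned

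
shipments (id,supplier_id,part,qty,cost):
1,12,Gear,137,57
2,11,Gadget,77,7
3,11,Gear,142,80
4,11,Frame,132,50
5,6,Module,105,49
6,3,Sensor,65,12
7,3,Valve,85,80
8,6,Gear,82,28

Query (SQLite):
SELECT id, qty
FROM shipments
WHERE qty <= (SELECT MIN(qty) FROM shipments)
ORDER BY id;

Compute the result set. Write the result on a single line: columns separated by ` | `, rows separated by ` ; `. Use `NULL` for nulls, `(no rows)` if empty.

6 | 65

Scalar subquery: MIN(qty) over all shipments rows = 65.
Keep rows where qty <= that value.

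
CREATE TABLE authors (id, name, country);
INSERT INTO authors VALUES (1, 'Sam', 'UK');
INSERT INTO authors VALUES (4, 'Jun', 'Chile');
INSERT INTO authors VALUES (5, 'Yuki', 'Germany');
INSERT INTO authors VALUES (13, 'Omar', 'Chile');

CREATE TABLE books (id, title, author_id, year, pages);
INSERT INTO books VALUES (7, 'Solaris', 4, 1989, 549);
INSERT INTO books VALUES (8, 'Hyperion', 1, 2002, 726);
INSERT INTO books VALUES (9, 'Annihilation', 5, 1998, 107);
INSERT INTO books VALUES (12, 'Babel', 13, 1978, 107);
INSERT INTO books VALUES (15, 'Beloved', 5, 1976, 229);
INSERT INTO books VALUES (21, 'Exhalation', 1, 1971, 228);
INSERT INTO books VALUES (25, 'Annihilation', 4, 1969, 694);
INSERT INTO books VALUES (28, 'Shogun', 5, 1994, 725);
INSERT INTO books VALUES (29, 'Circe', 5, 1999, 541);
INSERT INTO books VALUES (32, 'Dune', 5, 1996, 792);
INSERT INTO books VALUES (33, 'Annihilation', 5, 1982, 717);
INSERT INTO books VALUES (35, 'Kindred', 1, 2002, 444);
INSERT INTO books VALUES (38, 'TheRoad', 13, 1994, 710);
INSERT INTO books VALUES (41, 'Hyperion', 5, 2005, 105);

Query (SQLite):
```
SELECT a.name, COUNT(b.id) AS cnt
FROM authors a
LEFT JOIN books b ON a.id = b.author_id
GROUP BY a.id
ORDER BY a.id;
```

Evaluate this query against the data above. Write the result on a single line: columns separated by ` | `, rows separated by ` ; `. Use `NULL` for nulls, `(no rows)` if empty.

Sam | 3 ; Jun | 2 ; Yuki | 7 ; Omar | 2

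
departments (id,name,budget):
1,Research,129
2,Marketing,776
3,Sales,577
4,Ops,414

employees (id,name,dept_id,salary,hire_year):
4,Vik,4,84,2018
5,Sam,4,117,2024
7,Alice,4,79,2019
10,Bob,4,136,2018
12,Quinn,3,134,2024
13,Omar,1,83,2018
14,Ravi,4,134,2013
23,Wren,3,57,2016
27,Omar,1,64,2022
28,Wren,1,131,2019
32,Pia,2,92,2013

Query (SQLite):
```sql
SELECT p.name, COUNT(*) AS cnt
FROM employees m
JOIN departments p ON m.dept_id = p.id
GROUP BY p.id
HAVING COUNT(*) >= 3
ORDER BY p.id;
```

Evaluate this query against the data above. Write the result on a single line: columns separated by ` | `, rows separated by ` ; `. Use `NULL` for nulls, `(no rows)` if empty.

Research | 3 ; Ops | 5

Join each employees row to its departments via dept_id.
Group joined rows by departments.id; compute COUNT(*) per group.
HAVING: keep groups with count ≥ 3.
  1: ids {13, 27, 28} → COUNT(*)=3
  2: ids {32} → COUNT(*)=1
  3: ids {12, 23} → COUNT(*)=2
  4: ids {4, 5, 7, 10, 14} → COUNT(*)=5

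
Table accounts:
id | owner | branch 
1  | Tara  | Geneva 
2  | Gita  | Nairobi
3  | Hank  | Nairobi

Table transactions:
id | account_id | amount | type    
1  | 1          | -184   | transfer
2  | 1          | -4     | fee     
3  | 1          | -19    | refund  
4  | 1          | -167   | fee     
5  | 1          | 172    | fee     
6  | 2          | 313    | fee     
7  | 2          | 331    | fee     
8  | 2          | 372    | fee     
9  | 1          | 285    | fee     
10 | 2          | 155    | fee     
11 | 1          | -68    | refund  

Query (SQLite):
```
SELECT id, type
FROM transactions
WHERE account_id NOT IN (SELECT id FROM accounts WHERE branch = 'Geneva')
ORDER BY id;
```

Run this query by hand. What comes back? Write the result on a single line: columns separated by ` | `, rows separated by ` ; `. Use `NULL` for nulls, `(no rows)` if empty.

6 | fee ; 7 | fee ; 8 | fee ; 10 | fee

Inner query: accounts.id where branch = 'Geneva'.
Outer: keep transactions rows whose account_id is not in that set.
Inner query → {1}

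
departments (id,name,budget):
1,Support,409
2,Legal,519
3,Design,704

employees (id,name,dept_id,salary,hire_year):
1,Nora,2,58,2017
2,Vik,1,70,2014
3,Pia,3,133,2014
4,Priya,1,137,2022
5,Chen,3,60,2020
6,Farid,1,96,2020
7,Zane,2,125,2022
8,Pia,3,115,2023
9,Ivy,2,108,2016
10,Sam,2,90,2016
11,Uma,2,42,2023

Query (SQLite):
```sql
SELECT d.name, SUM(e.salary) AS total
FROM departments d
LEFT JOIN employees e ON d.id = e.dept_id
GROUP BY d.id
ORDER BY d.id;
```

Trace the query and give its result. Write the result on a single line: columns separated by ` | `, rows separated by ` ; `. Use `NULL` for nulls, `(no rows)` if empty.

LEFT JOIN keeps every departments row; unmatched ones get NULL for employees columns.
Group by departments.id and compute SUM(e.salary). SUM over an all-NULL group is NULL.
  1: ids {2, 4, 6} → SUM(e.salary)=303
  2: ids {1, 7, 9, 10, 11} → SUM(e.salary)=423
  3: ids {3, 5, 8} → SUM(e.salary)=308

Support | 303 ; Legal | 423 ; Design | 308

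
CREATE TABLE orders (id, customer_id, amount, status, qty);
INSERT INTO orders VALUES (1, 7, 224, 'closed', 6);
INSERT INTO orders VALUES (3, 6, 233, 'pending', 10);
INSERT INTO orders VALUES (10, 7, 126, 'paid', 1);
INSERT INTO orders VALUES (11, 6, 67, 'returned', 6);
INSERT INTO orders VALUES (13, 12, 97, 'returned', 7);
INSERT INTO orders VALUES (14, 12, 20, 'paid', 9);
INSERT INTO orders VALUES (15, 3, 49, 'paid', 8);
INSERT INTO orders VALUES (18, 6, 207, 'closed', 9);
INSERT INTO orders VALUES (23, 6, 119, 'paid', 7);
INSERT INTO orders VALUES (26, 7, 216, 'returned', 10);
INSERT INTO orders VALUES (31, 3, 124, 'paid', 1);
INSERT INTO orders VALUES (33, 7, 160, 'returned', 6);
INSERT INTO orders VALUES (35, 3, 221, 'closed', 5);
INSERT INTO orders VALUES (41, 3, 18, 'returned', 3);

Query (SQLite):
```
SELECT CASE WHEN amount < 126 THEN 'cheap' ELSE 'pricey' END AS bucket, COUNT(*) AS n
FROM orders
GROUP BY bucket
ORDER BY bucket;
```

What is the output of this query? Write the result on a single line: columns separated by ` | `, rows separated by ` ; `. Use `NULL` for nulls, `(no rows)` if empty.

cheap | 7 ; pricey | 7

Bucket rows by amount < 126 → 'cheap' else 'pricey'; count each bucket.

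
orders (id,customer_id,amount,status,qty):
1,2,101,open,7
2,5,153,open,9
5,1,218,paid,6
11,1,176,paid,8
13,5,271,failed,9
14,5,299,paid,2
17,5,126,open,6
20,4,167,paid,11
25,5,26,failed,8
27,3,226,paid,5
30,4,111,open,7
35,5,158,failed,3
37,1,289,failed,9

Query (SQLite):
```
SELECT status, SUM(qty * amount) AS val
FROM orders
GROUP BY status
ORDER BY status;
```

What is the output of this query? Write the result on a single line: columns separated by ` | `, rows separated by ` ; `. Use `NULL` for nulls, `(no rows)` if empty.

failed | 5722 ; open | 3617 ; paid | 6281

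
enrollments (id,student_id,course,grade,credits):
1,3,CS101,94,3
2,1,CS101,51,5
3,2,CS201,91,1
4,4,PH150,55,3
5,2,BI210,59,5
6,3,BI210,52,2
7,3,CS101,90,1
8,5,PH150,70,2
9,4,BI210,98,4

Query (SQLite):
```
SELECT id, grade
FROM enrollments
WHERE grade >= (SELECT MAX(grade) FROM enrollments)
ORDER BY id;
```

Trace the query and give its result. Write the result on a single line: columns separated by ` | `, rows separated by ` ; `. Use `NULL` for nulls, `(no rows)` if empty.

9 | 98

Scalar subquery: MAX(grade) over all enrollments rows = 98.
Keep rows where grade >= that value.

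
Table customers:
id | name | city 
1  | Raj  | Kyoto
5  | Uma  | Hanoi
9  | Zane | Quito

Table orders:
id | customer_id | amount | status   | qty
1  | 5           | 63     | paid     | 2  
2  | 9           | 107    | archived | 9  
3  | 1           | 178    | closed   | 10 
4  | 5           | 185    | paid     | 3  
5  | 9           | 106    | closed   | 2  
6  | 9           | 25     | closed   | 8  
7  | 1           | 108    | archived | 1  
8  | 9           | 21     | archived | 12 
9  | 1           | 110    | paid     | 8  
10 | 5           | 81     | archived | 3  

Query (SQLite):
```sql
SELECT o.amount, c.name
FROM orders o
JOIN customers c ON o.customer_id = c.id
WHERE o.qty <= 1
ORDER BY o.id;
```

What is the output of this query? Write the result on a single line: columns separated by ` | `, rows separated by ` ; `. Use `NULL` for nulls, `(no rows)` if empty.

108 | Raj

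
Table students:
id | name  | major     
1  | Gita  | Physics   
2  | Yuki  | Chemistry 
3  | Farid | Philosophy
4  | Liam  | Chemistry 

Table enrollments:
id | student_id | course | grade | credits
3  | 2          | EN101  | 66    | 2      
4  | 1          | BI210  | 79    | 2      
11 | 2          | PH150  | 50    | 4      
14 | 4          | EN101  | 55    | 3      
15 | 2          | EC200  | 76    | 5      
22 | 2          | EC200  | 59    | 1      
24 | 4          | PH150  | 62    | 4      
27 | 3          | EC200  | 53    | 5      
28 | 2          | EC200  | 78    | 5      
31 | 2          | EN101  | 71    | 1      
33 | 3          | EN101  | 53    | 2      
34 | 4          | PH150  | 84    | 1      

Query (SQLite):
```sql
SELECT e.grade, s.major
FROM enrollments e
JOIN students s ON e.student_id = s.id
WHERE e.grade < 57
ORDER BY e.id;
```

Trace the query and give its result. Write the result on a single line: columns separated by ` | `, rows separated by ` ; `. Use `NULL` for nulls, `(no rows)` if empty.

50 | Chemistry ; 55 | Chemistry ; 53 | Philosophy ; 53 | Philosophy

Each enrollments row matches the students row where student_id = students.id.
Then keep rows with e.grade < 57.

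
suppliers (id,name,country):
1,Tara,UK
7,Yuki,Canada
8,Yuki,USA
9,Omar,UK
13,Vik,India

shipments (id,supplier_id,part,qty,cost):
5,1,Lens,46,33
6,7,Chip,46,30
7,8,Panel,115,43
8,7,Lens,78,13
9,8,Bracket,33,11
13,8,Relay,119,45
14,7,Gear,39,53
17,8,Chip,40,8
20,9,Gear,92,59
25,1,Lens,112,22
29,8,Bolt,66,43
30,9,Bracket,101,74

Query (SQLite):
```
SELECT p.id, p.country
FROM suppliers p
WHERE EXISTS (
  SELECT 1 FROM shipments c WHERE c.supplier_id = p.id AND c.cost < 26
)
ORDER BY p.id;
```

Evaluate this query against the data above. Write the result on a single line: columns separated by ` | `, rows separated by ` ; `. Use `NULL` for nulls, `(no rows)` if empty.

For each suppliers row, check whether any shipments with matching supplier_id has cost < 26.
Keep rows where that is true.

1 | UK ; 7 | Canada ; 8 | USA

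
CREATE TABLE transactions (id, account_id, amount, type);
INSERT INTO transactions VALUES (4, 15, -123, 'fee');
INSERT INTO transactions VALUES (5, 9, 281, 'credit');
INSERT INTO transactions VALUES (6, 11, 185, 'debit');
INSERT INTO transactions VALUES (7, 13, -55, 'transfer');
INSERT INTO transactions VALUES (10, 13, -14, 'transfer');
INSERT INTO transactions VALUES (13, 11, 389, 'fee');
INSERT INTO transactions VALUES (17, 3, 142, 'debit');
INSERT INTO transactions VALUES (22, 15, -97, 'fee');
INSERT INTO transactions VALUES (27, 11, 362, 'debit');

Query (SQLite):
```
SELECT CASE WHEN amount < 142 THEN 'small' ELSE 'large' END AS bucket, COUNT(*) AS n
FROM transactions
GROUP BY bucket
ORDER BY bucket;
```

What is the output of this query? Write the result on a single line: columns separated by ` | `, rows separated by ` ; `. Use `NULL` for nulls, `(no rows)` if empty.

Bucket rows by amount < 142 → 'small' else 'large'; count each bucket.

large | 5 ; small | 4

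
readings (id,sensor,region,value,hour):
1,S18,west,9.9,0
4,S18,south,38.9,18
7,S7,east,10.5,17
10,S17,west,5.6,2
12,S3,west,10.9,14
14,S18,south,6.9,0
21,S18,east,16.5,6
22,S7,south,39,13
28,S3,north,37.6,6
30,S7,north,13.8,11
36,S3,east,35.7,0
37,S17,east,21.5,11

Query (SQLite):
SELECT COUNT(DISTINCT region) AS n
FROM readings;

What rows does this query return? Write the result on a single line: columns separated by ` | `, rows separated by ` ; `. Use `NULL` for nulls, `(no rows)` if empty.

Count distinct non-NULL region values.

4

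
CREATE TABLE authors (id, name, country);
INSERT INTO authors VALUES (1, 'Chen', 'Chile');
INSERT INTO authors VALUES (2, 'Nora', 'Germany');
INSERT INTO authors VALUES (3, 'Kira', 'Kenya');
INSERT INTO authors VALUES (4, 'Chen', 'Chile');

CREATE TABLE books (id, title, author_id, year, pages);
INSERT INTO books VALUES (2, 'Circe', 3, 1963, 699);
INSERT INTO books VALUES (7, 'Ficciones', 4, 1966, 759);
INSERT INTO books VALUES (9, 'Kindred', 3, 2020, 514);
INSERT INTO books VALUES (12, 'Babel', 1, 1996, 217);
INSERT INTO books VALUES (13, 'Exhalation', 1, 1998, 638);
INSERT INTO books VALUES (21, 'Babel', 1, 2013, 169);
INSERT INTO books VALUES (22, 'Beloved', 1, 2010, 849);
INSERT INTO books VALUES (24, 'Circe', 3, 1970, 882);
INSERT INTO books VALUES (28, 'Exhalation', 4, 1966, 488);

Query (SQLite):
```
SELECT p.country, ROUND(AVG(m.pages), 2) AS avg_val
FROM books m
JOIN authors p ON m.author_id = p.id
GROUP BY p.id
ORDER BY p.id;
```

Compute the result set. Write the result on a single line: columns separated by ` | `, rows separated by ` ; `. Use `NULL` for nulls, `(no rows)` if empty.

Chile | 468.25 ; Kenya | 698.33 ; Chile | 623.5

Join each books row to its authors via author_id.
Group joined rows by authors.id; compute ROUND(AVG(m.pages), 2) per group.
  1: ids {12, 13, 21, 22} → ROUND(AVG(m.pages), 2)=468.25
  3: ids {2, 9, 24} → ROUND(AVG(m.pages), 2)=698.33
  4: ids {7, 28} → ROUND(AVG(m.pages), 2)=623.5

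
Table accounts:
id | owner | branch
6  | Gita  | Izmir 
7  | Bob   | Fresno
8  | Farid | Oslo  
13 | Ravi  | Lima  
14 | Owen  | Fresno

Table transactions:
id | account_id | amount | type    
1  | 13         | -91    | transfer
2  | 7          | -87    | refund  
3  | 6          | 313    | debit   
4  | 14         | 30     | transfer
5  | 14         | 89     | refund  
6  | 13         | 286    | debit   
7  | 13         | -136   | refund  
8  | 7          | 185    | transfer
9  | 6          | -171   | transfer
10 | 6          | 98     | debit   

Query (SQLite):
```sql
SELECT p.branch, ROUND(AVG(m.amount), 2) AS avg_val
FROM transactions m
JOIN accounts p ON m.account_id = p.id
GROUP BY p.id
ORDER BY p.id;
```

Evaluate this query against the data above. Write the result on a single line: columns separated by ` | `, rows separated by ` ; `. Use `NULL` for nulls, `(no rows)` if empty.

Join each transactions row to its accounts via account_id.
Group joined rows by accounts.id; compute ROUND(AVG(m.amount), 2) per group.
  6: ids {3, 9, 10} → ROUND(AVG(m.amount), 2)=80
  7: ids {2, 8} → ROUND(AVG(m.amount), 2)=49
  13: ids {1, 6, 7} → ROUND(AVG(m.amount), 2)=19.67
  14: ids {4, 5} → ROUND(AVG(m.amount), 2)=59.5

Izmir | 80 ; Fresno | 49 ; Lima | 19.67 ; Fresno | 59.5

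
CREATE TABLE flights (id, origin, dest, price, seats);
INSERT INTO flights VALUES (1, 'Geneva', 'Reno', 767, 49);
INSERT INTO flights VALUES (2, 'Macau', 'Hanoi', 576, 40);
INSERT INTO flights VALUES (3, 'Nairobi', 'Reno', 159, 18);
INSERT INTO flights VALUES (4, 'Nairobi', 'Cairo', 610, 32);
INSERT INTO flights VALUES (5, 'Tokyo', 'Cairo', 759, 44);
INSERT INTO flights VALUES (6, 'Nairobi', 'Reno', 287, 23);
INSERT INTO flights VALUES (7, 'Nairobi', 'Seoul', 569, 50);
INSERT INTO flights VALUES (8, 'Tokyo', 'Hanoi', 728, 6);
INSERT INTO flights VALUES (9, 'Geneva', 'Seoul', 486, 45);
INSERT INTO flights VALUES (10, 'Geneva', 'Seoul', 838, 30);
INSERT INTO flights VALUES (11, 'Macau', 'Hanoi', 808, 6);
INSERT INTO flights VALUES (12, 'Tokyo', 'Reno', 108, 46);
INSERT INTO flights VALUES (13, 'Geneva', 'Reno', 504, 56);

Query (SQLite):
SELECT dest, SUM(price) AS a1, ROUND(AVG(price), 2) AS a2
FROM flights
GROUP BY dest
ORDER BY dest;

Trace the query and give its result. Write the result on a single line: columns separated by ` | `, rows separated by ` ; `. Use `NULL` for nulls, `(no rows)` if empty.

Cairo | 1369 | 684.5 ; Hanoi | 2112 | 704 ; Reno | 1825 | 365 ; Seoul | 1893 | 631

Group flights by dest.
Per group compute: SUM(price), ROUND(AVG(price), 2).
  Cairo: ids {4, 5} → SUM(price)=1369, ROUND(AVG(price), 2)=684.5
  Hanoi: ids {2, 8, 11} → SUM(price)=2112, ROUND(AVG(price), 2)=704
  Reno: ids {1, 3, 6, 12, 13} → SUM(price)=1825, ROUND(AVG(price), 2)=365
  Seoul: ids {7, 9, 10} → SUM(price)=1893, ROUND(AVG(price), 2)=631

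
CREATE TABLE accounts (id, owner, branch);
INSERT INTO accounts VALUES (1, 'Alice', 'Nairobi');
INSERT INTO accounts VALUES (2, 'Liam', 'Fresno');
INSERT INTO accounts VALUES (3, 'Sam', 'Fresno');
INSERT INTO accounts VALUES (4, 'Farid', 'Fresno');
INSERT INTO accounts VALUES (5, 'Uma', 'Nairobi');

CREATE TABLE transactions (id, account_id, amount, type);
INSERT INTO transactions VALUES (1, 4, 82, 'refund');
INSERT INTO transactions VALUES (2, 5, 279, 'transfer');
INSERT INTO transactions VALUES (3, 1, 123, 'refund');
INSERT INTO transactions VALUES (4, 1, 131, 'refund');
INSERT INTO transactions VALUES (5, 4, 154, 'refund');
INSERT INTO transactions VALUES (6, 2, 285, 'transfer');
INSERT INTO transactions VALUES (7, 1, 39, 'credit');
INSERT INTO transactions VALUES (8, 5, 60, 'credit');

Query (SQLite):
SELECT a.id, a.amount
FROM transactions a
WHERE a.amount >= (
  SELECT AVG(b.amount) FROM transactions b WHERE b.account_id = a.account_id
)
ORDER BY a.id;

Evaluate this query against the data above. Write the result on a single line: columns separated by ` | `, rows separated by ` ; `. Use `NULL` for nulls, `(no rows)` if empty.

2 | 279 ; 3 | 123 ; 4 | 131 ; 5 | 154 ; 6 | 285

For each transactions row a, compute AVG(amount) over rows sharing a.account_id.
Keep row a if a.amount >= that per-group AVG.
  account_id=1: AVG(amount) = 97.666667
  account_id=2: AVG(amount) = 285.0
  account_id=4: AVG(amount) = 118.0
  account_id=5: AVG(amount) = 169.5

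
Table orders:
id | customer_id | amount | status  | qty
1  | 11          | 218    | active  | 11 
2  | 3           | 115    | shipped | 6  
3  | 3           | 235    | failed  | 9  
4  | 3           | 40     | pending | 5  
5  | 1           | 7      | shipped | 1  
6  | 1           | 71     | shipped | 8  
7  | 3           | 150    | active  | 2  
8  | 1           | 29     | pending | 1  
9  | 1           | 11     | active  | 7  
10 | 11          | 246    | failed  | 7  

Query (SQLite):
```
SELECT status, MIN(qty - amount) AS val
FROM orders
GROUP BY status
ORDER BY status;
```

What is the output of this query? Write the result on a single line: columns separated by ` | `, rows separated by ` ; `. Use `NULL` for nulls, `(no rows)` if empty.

For each row compute qty - amount.
Group by status; take MIN of the expression per group.
  active: ids {1, 7, 9} → MIN(qty - amount)=-207
  failed: ids {3, 10} → MIN(qty - amount)=-239
  pending: ids {4, 8} → MIN(qty - amount)=-35
  shipped: ids {2, 5, 6} → MIN(qty - amount)=-109

active | -207 ; failed | -239 ; pending | -35 ; shipped | -109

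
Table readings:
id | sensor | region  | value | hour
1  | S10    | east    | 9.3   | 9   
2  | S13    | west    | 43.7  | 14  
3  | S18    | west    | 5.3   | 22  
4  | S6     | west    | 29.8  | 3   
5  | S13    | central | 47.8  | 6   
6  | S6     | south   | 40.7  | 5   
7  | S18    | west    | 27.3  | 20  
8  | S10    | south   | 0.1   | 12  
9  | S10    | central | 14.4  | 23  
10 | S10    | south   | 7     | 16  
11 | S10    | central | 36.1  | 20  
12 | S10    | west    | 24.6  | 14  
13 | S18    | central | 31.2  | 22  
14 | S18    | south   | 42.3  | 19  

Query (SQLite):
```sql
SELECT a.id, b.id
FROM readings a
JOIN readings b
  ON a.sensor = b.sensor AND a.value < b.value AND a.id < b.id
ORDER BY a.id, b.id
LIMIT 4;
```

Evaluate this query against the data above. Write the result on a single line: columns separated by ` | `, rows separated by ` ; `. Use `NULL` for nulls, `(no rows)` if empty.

Pairs (a,b) with same sensor, a.value < b.value, a.id < b.id.
sensor groups: S10:{1,8,9,10,11,12} S13:{2,5} S18:{3,7,13,14} S6:{4,6}
Ordered by (a.id, b.id); first 4.

1 | 9 ; 1 | 11 ; 1 | 12 ; 2 | 5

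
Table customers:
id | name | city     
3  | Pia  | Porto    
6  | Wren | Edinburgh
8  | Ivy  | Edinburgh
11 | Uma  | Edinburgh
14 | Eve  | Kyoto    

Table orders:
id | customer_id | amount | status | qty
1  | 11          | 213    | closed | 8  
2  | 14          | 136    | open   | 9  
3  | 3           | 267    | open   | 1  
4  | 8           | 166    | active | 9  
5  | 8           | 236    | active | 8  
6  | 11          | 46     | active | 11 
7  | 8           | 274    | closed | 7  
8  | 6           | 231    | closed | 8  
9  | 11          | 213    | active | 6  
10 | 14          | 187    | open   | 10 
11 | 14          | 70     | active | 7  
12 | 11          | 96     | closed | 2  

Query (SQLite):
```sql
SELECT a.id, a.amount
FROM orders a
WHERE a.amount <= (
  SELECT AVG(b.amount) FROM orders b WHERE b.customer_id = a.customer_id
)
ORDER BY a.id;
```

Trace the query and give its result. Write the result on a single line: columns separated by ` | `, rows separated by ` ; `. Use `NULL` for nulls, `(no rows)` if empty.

For each orders row a, compute AVG(amount) over rows sharing a.customer_id.
Keep row a if a.amount <= that per-group AVG.
  customer_id=3: AVG(amount) = 267.0
  customer_id=6: AVG(amount) = 231.0
  customer_id=8: AVG(amount) = 225.333333
  customer_id=11: AVG(amount) = 142.0
  customer_id=14: AVG(amount) = 131.0

3 | 267 ; 4 | 166 ; 6 | 46 ; 8 | 231 ; 11 | 70 ; 12 | 96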